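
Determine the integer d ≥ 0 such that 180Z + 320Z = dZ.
In the PID Z, (a, b) is generated by gcd(a, b). Compute gcd(320, 180) with the extended Euclidean algorithm, tracking rows (r, s, t) with s·320 + t·180 = r:
  row A: (320, 1, 0)   [1·320 + 0·180 = 320]
  row B: (180, 0, 1)   [0·320 + 1·180 = 180]
  320 = 1·180 + 140   → row C = row A − 1·row B = (140, 1, −1)   [check: 1·320 − 1·180 = 140]
  180 = 1·140 + 40   → row D = row B − 1·row C = (40, −1, 2)   [check: −1·320 + 2·180 = 40]
  140 = 3·40 + 20   → row E = row C − 3·row D = (20, 4, −7)   [check: 4·320 − 7·180 = 20]
  40 = 2·20 + 0   → remainder 0, stop. gcd = 20 (last nonzero row E).
So gcd(180, 320) = 20, with Bézout identity 4·320 − 7·180 = 20. Containment (⊇): the Bézout identity exhibits 20 as an element of (180, 320), giving (20) ⊆ (180, 320). Containment (⊆): since 20 | 180 and 20 | 320 (180 = 20·9, 320 = 20·16), every Z-linear combination of 180 and 320 is divisible by 20, so (180, 320) ⊆ (20). Therefore (180, 320) = (20), d = 20.

Final answer: (180, 320) = (20); d = 20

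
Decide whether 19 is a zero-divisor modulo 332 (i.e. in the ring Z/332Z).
gcd(19, 332) = 1, so 19 is a unit in Z/332Z (it has a multiplicative inverse). A unit cannot be a zero-divisor: if 19·b ≡ 0 then multiplying both sides by 19^(−1) gives b ≡ 0. So 19 is not a zero-divisor.

Final answer: NO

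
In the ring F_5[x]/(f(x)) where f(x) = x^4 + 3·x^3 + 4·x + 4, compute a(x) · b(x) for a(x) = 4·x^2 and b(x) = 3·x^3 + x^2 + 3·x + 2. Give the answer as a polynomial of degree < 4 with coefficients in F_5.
a · b ≡ 3·x^3 + 3 (mod f(x))

Multiply as integer polynomials: a · b = 12·x^5 + 4·x^4 + 12·x^3 + 8·x^2. Reducing coefficients mod 5: a · b ≡ 2·x^5 + 4·x^4 + 2·x^3 + 3·x^2. Now divide by f(x) = x^4 + 3·x^3 + 4·x + 4 in F_5[x], eliminating the leading term at each step:
  leading term 2·x^5: subtract (2·x)·f(x) = 2·x^5 + x^4 + 3·x^2 + 3·x, leaving 3·x^4 + 2·x^3 + 2·x (coefficients mod 5)
  leading term 3·x^4: subtract (3)·f(x) = 3·x^4 + 4·x^3 + 2·x + 2, leaving 3·x^3 + 3 (coefficients mod 5)
The degree is now < 4, so this is the remainder. Hence a · b ≡ 3·x^3 + 3 in F_5[x]/(f).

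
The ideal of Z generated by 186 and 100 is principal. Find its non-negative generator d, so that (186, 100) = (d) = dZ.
In the PID Z, (a, b) is generated by gcd(a, b). Compute gcd(186, 100) with the extended Euclidean algorithm, tracking rows (r, s, t) with s·186 + t·100 = r:
  row A: (186, 1, 0)   [1·186 + 0·100 = 186]
  row B: (100, 0, 1)   [0·186 + 1·100 = 100]
  186 = 1·100 + 86   → row C = row A − 1·row B = (86, 1, −1)   [check: 1·186 − 1·100 = 86]
  100 = 1·86 + 14   → row D = row B − 1·row C = (14, −1, 2)   [check: −1·186 + 2·100 = 14]
  86 = 6·14 + 2   → row E = row C − 6·row D = (2, 7, −13)   [check: 7·186 − 13·100 = 2]
  14 = 7·2 + 0   → remainder 0, stop. gcd = 2 (last nonzero row E).
So gcd(186, 100) = 2, with Bézout identity 7·186 − 13·100 = 2. Containment (⊇): the Bézout identity exhibits 2 as an element of (186, 100), giving (2) ⊆ (186, 100). Containment (⊆): since 2 | 186 and 2 | 100 (186 = 2·93, 100 = 2·50), every Z-linear combination of 186 and 100 is divisible by 2, so (186, 100) ⊆ (2). Therefore (186, 100) = (2), d = 2.

Final answer: (186, 100) = (2); d = 2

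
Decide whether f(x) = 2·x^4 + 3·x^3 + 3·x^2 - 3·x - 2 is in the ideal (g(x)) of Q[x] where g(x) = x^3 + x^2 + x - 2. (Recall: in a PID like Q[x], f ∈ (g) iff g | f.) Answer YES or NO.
In Q[x] the ideal (g) consists of all multiples of g, so f ∈ (g) iff g | f, i.e. iff the remainder of f on division by g is 0. Divide f by g (g is monic, so eliminate the leading term of the running remainder at each step):
  leading term 2·x^4: subtract (2·x)·g(x) = 2·x^4 + 2·x^3 + 2·x^2 - 4·x, leaving x^3 + x^2 + x - 2
  leading term x^3: subtract (1)·g(x) = x^3 + x^2 + x - 2, leaving 0
The remainder is 0, so f(x) = g(x) · h(x) with h(x) = 2·x + 1. Hence g | f, i.e. f ∈ (g).

Final answer: YES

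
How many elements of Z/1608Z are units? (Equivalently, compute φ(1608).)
Z/1608Z has φ(1608) = 528 units

An element a ∈ Z/1608Z is a unit iff gcd(a, 1608) = 1, so the number of units is φ(1608). φ is multiplicative, with φ(p^e) = p^e − p^(e−1). Factorise 1608 = 2^3 · 3 · 67. Then
  φ(1608) = (2^3 − 2^2) · (3 − 1) · (67 − 1) = 4 · 2 · 66 = 528.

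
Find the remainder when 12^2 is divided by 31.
20

Use repeated squaring. Binary(2) = 10. Walk through the bits of the exponent 2 left-to-right: at each bit after the leading one, square the running value, then multiply by 12 if the bit is 1 (always reducing mod 31):
  bit 1 = 1 (leading): start with 12.
  bit 2 = 0: square 12^2 = 144 ≡ 20 (mod 31).
Final value: 12^2 ≡ 20 (mod 31).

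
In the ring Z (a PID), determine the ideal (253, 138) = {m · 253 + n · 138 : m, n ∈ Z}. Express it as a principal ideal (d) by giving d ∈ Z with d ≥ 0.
In the PID Z, (a, b) is generated by gcd(a, b). Compute gcd(253, 138) with the extended Euclidean algorithm, tracking rows (r, s, t) with s·253 + t·138 = r:
  row A: (253, 1, 0)   [1·253 + 0·138 = 253]
  row B: (138, 0, 1)   [0·253 + 1·138 = 138]
  253 = 1·138 + 115   → row C = row A − 1·row B = (115, 1, −1)   [check: 1·253 − 1·138 = 115]
  138 = 1·115 + 23   → row D = row B − 1·row C = (23, −1, 2)   [check: −1·253 + 2·138 = 23]
  115 = 5·23 + 0   → remainder 0, stop. gcd = 23 (last nonzero row D).
So gcd(253, 138) = 23, with Bézout identity −1·253 + 2·138 = 23. Containment (⊇): the Bézout identity exhibits 23 as an element of (253, 138), giving (23) ⊆ (253, 138). Containment (⊆): since 23 | 253 and 23 | 138 (253 = 23·11, 138 = 23·6), every Z-linear combination of 253 and 138 is divisible by 23, so (253, 138) ⊆ (23). Therefore (253, 138) = (23), d = 23.

Final answer: (253, 138) = (23); d = 23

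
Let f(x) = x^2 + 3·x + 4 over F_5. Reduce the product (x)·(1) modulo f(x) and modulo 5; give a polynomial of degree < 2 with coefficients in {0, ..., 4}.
a · b ≡ x (mod f(x))

Multiply as integer polynomials: a · b = x. Reducing coefficients mod 5: a · b ≡ x. This already has degree < 2, so no reduction by f is needed. Hence a · b ≡ x in F_5[x]/(f).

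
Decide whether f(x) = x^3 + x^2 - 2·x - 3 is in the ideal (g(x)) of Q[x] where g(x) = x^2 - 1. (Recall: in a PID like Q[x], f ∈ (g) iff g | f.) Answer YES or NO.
NO

In Q[x] the ideal (g) consists of all multiples of g, so f ∈ (g) iff g | f, i.e. iff the remainder of f on division by g is 0. Divide f by g (g is monic, so eliminate the leading term of the running remainder at each step):
  leading term x^3: subtract (x)·g(x) = x^3 - x, leaving x^2 - x - 3
  leading term x^2: subtract (1)·g(x) = x^2 - 1, leaving -x - 2
The remainder r(x) = -x - 2 ≠ 0 (and deg r < deg g), so g ∤ f, i.e. f ∉ (g).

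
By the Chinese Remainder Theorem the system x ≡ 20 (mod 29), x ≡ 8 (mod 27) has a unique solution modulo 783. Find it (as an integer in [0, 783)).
The moduli 29, 27 are pairwise coprime, so by the CRT there is a unique solution mod 29·27 = 783.
Solve by successive substitution. Start with x ≡ 20 (mod 29).
  Combine with x ≡ 8 (mod 27): write x = 20 + 29·t and require 20 + 29·t ≡ 8 (mod 27), i.e. 29·t ≡ 8 − 20 ≡ 15 (mod 27). Since 29^(−1) ≡ 14 (mod 27) (29 ≡ 2 (mod 27)), t ≡ 14·15 ≡ 21 (mod 27). So x ≡ 20 + 29·21 = 629 (mod 783).
Unique solution in [0, 783): x = 629.

Final answer: x ≡ 629 (mod 783); the representative in [0, 783) is 629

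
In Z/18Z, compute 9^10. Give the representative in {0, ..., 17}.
Use repeated squaring. Binary(10) = 1010. Walk through the bits of the exponent 10 left-to-right: at each bit after the leading one, square the running value, then multiply by 9 if the bit is 1 (always reducing mod 18):
  bit 1 = 1 (leading): start with 9.
  bit 2 = 0: square 9^2 = 81 ≡ 9 (mod 18).
  bit 3 = 1: square 9^2 = 81 ≡ 9; bit is 1, so multiply 9·9 = 81 ≡ 9 (mod 18).
  bit 4 = 0: square 9^2 = 81 ≡ 9 (mod 18).
Final value: 9^10 ≡ 9 (mod 18).

Final answer: 9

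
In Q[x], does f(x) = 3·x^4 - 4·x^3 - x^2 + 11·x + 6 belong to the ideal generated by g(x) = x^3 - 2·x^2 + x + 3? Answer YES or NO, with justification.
YES

In Q[x] the ideal (g) consists of all multiples of g, so f ∈ (g) iff g | f, i.e. iff the remainder of f on division by g is 0. Divide f by g (g is monic, so eliminate the leading term of the running remainder at each step):
  leading term 3·x^4: subtract (3·x)·g(x) = 3·x^4 - 6·x^3 + 3·x^2 + 9·x, leaving 2·x^3 - 4·x^2 + 2·x + 6
  leading term 2·x^3: subtract (2)·g(x) = 2·x^3 - 4·x^2 + 2·x + 6, leaving 0
The remainder is 0, so f(x) = g(x) · h(x) with h(x) = 3·x + 2. Hence g | f, i.e. f ∈ (g).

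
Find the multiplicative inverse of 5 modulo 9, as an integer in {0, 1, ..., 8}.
Apply the extended Euclidean algorithm to (9, 5), tracking rows (r, s, t) with s·9 + t·5 = r. Each division r_prev = q·r_cur + r_new produces the new row as (previous row) − q·(current row):
  row A: (9, 1, 0)   [1·9 + 0·5 = 9]
  row B: (5, 0, 1)   [0·9 + 1·5 = 5]
  9 = 1·5 + 4   → row C = row A − 1·row B = (4, 1, −1)   [check: 1·9 − 1·5 = 4]
  5 = 1·4 + 1   → row D = row B − 1·row C = (1, −1, 2)   [check: −1·9 + 2·5 = 1]
  4 = 4·1 + 0   → remainder 0, stop. gcd = 1 (last nonzero row D).
The gcd is 1, so 5 is invertible mod 9. The last nonzero row gives −1·9 + 2·5 = 1, so t = 2. So 5^(−1) ≡ 2 (mod 9). Verify: 5 · 2 = 10 ≡ 1 (mod 9). ✓

Final answer: 5^(−1) ≡ 2 (mod 9)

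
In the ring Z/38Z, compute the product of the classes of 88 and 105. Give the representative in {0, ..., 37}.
6

Reduce the factors first: 88 ≡ 12, 105 ≡ 29 (mod 38), so 88 · 105 ≡ 12 · 29 (mod 38). 12 · 29 = 348. Dividing by 38: 348 = 9·38 + 6. So (88 · 105) mod 38 = 6.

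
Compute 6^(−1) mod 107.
6^(−1) ≡ 18 (mod 107)

Apply the extended Euclidean algorithm to (107, 6), tracking rows (r, s, t) with s·107 + t·6 = r. Each division r_prev = q·r_cur + r_new produces the new row as (previous row) − q·(current row):
  row A: (107, 1, 0)   [1·107 + 0·6 = 107]
  row B: (6, 0, 1)   [0·107 + 1·6 = 6]
  107 = 17·6 + 5   → row C = row A − 17·row B = (5, 1, −17)   [check: 1·107 − 17·6 = 5]
  6 = 1·5 + 1   → row D = row B − 1·row C = (1, −1, 18)   [check: −1·107 + 18·6 = 1]
  5 = 5·1 + 0   → remainder 0, stop. gcd = 1 (last nonzero row D).
The gcd is 1, so 6 is invertible mod 107. The last nonzero row gives −1·107 + 18·6 = 1, so t = 18. So 6^(−1) ≡ 18 (mod 107). Verify: 6 · 18 = 108 ≡ 1 (mod 107). ✓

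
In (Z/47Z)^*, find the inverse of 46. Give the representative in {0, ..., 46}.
46^(−1) ≡ 46 (mod 47)

Apply the extended Euclidean algorithm to (47, 46), tracking rows (r, s, t) with s·47 + t·46 = r. Each division r_prev = q·r_cur + r_new produces the new row as (previous row) − q·(current row):
  row A: (47, 1, 0)   [1·47 + 0·46 = 47]
  row B: (46, 0, 1)   [0·47 + 1·46 = 46]
  47 = 1·46 + 1   → row C = row A − 1·row B = (1, 1, −1)   [check: 1·47 − 1·46 = 1]
  46 = 46·1 + 0   → remainder 0, stop. gcd = 1 (last nonzero row C).
The gcd is 1, so 46 is invertible mod 47. The last nonzero row gives 1·47 − 1·46 = 1, so t = −1. So 46^(−1) ≡ −1 ≡ 46 (mod 47). Verify: 46 · 46 = 2116 ≡ 1 (mod 47). ✓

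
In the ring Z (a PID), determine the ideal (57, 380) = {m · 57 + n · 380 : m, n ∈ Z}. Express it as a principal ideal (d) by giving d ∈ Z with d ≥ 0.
(57, 380) = (19); d = 19

In the PID Z, (a, b) is generated by gcd(a, b). Compute gcd(380, 57) with the extended Euclidean algorithm, tracking rows (r, s, t) with s·380 + t·57 = r:
  row A: (380, 1, 0)   [1·380 + 0·57 = 380]
  row B: (57, 0, 1)   [0·380 + 1·57 = 57]
  380 = 6·57 + 38   → row C = row A − 6·row B = (38, 1, −6)   [check: 1·380 − 6·57 = 38]
  57 = 1·38 + 19   → row D = row B − 1·row C = (19, −1, 7)   [check: −1·380 + 7·57 = 19]
  38 = 2·19 + 0   → remainder 0, stop. gcd = 19 (last nonzero row D).
So gcd(57, 380) = 19, with Bézout identity −1·380 + 7·57 = 19. Containment (⊇): the Bézout identity exhibits 19 as an element of (57, 380), giving (19) ⊆ (57, 380). Containment (⊆): since 19 | 57 and 19 | 380 (57 = 19·3, 380 = 19·20), every Z-linear combination of 57 and 380 is divisible by 19, so (57, 380) ⊆ (19). Therefore (57, 380) = (19), d = 19.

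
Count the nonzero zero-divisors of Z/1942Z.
Z/1942Z has 971 nonzero zero-divisors

In Z/1942Z each nonzero element is either a unit (gcd with 1942 is 1) or a zero-divisor (gcd > 1). The number of units is φ(1942): factorise 1942 = 2 · 971, so φ(1942) = (2 − 1) · (971 − 1) = 1 · 970 = 970. The nonzero elements number 1942 − 1 = 1941. Hence the nonzero zero-divisors number 1941 − 970 = 971.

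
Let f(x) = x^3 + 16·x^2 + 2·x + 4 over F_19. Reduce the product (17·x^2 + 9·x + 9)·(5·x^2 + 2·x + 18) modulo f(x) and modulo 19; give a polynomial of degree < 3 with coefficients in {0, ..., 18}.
a · b ≡ 4·x^2 + 8·x + 4 (mod f(x))

Multiply as integer polynomials: a · b = 85·x^4 + 79·x^3 + 369·x^2 + 180·x + 162. Reducing coefficients mod 19: a · b ≡ 9·x^4 + 3·x^3 + 8·x^2 + 9·x + 10. Now divide by f(x) = x^3 + 16·x^2 + 2·x + 4 in F_19[x], eliminating the leading term at each step:
  leading term 9·x^4: subtract (9·x)·f(x) = 9·x^4 + 11·x^3 + 18·x^2 + 17·x, leaving 11·x^3 + 9·x^2 + 11·x + 10 (coefficients mod 19)
  leading term 11·x^3: subtract (11)·f(x) = 11·x^3 + 5·x^2 + 3·x + 6, leaving 4·x^2 + 8·x + 4 (coefficients mod 19)
The degree is now < 3, so this is the remainder. Hence a · b ≡ 4·x^2 + 8·x + 4 in F_19[x]/(f).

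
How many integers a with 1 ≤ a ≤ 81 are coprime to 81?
The number of a ∈ {1, ..., 81} with gcd(a, 81) = 1 is by definition Euler's totient φ(81). φ is multiplicative, with φ(p^e) = p^e − p^(e−1). Factorise 81 = 3^4. Then
  φ(81) = (3^4 − 3^3) = 54 = 54.
So there are 54 such integers.

Final answer: 54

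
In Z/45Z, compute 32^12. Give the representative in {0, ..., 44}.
1

Use repeated squaring. Binary(12) = 1100. Walk through the bits of the exponent 12 left-to-right: at each bit after the leading one, square the running value, then multiply by 32 if the bit is 1 (always reducing mod 45):
  bit 1 = 1 (leading): start with 32.
  bit 2 = 1: square 32^2 = 1024 ≡ 34; bit is 1, so multiply 34·32 = 1088 ≡ 8 (mod 45).
  bit 3 = 0: square 8^2 = 64 ≡ 19 (mod 45).
  bit 4 = 0: square 19^2 = 361 ≡ 1 (mod 45).
Final value: 32^12 ≡ 1 (mod 45).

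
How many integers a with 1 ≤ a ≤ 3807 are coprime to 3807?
The number of a ∈ {1, ..., 3807} with gcd(a, 3807) = 1 is by definition Euler's totient φ(3807). φ is multiplicative, with φ(p^e) = p^e − p^(e−1). Factorise 3807 = 3^4 · 47. Then
  φ(3807) = (3^4 − 3^3) · (47 − 1) = 54 · 46 = 2484.
So there are 2484 such integers.

Final answer: 2484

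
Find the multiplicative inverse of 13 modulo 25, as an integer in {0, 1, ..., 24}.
Apply the extended Euclidean algorithm to (25, 13), tracking rows (r, s, t) with s·25 + t·13 = r. Each division r_prev = q·r_cur + r_new produces the new row as (previous row) − q·(current row):
  row A: (25, 1, 0)   [1·25 + 0·13 = 25]
  row B: (13, 0, 1)   [0·25 + 1·13 = 13]
  25 = 1·13 + 12   → row C = row A − 1·row B = (12, 1, −1)   [check: 1·25 − 1·13 = 12]
  13 = 1·12 + 1   → row D = row B − 1·row C = (1, −1, 2)   [check: −1·25 + 2·13 = 1]
  12 = 12·1 + 0   → remainder 0, stop. gcd = 1 (last nonzero row D).
The gcd is 1, so 13 is invertible mod 25. The last nonzero row gives −1·25 + 2·13 = 1, so t = 2. So 13^(−1) ≡ 2 (mod 25). Verify: 13 · 2 = 26 ≡ 1 (mod 25). ✓

Final answer: 13^(−1) ≡ 2 (mod 25)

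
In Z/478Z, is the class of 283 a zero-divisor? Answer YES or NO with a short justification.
gcd(283, 478) = 1, so 283 is a unit in Z/478Z (it has a multiplicative inverse). A unit cannot be a zero-divisor: if 283·b ≡ 0 then multiplying both sides by 283^(−1) gives b ≡ 0. So 283 is not a zero-divisor.

Final answer: NO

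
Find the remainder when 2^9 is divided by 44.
Use repeated squaring. Binary(9) = 1001. Walk through the bits of the exponent 9 left-to-right: at each bit after the leading one, square the running value, then multiply by 2 if the bit is 1 (always reducing mod 44):
  bit 1 = 1 (leading): start with 2.
  bit 2 = 0: square 2^2 = 4 (mod 44).
  bit 3 = 0: square 4^2 = 16 (mod 44).
  bit 4 = 1: square 16^2 = 256 ≡ 36; bit is 1, so multiply 36·2 = 72 ≡ 28 (mod 44).
Final value: 2^9 ≡ 28 (mod 44).

Final answer: 28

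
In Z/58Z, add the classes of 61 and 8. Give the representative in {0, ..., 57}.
Reduce the summands first: 61 ≡ 3 (mod 58), so 61 + 8 ≡ 3 + 8 (mod 58). 3 + 8 = 11; 11 = 0·58 + 11, so (61 + 8) mod 58 = 11.

Final answer: 11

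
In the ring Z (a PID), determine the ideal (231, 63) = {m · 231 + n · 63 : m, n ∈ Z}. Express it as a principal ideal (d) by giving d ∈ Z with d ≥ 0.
In the PID Z, (a, b) is generated by gcd(a, b). Compute gcd(231, 63) with the extended Euclidean algorithm, tracking rows (r, s, t) with s·231 + t·63 = r:
  row A: (231, 1, 0)   [1·231 + 0·63 = 231]
  row B: (63, 0, 1)   [0·231 + 1·63 = 63]
  231 = 3·63 + 42   → row C = row A − 3·row B = (42, 1, −3)   [check: 1·231 − 3·63 = 42]
  63 = 1·42 + 21   → row D = row B − 1·row C = (21, −1, 4)   [check: −1·231 + 4·63 = 21]
  42 = 2·21 + 0   → remainder 0, stop. gcd = 21 (last nonzero row D).
So gcd(231, 63) = 21, with Bézout identity −1·231 + 4·63 = 21. Containment (⊇): the Bézout identity exhibits 21 as an element of (231, 63), giving (21) ⊆ (231, 63). Containment (⊆): since 21 | 231 and 21 | 63 (231 = 21·11, 63 = 21·3), every Z-linear combination of 231 and 63 is divisible by 21, so (231, 63) ⊆ (21). Therefore (231, 63) = (21), d = 21.

Final answer: (231, 63) = (21); d = 21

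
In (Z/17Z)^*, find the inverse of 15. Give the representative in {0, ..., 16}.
Apply the extended Euclidean algorithm to (17, 15), tracking rows (r, s, t) with s·17 + t·15 = r. Each division r_prev = q·r_cur + r_new produces the new row as (previous row) − q·(current row):
  row A: (17, 1, 0)   [1·17 + 0·15 = 17]
  row B: (15, 0, 1)   [0·17 + 1·15 = 15]
  17 = 1·15 + 2   → row C = row A − 1·row B = (2, 1, −1)   [check: 1·17 − 1·15 = 2]
  15 = 7·2 + 1   → row D = row B − 7·row C = (1, −7, 8)   [check: −7·17 + 8·15 = 1]
  2 = 2·1 + 0   → remainder 0, stop. gcd = 1 (last nonzero row D).
The gcd is 1, so 15 is invertible mod 17. The last nonzero row gives −7·17 + 8·15 = 1, so t = 8. So 15^(−1) ≡ 8 (mod 17). Verify: 15 · 8 = 120 ≡ 1 (mod 17). ✓

Final answer: 15^(−1) ≡ 8 (mod 17)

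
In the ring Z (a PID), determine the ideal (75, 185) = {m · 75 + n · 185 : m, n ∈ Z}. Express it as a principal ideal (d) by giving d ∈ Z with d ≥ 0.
In the PID Z, (a, b) is generated by gcd(a, b). Compute gcd(185, 75) with the extended Euclidean algorithm, tracking rows (r, s, t) with s·185 + t·75 = r:
  row A: (185, 1, 0)   [1·185 + 0·75 = 185]
  row B: (75, 0, 1)   [0·185 + 1·75 = 75]
  185 = 2·75 + 35   → row C = row A − 2·row B = (35, 1, −2)   [check: 1·185 − 2·75 = 35]
  75 = 2·35 + 5   → row D = row B − 2·row C = (5, −2, 5)   [check: −2·185 + 5·75 = 5]
  35 = 7·5 + 0   → remainder 0, stop. gcd = 5 (last nonzero row D).
So gcd(75, 185) = 5, with Bézout identity −2·185 + 5·75 = 5. Containment (⊇): the Bézout identity exhibits 5 as an element of (75, 185), giving (5) ⊆ (75, 185). Containment (⊆): since 5 | 75 and 5 | 185 (75 = 5·15, 185 = 5·37), every Z-linear combination of 75 and 185 is divisible by 5, so (75, 185) ⊆ (5). Therefore (75, 185) = (5), d = 5.

Final answer: (75, 185) = (5); d = 5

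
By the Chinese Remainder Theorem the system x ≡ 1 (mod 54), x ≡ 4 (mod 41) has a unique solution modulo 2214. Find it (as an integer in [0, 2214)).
The moduli 54, 41 are pairwise coprime, so by the CRT there is a unique solution mod 54·41 = 2214.
Solve by successive substitution. Start with x ≡ 1 (mod 54).
  Combine with x ≡ 4 (mod 41): write x = 1 + 54·t and require 1 + 54·t ≡ 4 (mod 41), i.e. 54·t ≡ 4 − 1 ≡ 3 (mod 41). Since 54^(−1) ≡ 19 (mod 41) (54 ≡ 13 (mod 41)), t ≡ 19·3 ≡ 16 (mod 41). So x ≡ 1 + 54·16 = 865 (mod 2214).
Unique solution in [0, 2214): x = 865.

Final answer: x ≡ 865 (mod 2214); the representative in [0, 2214) is 865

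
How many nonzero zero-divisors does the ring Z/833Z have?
In Z/833Z each nonzero element is either a unit (gcd with 833 is 1) or a zero-divisor (gcd > 1). The number of units is φ(833): factorise 833 = 7^2 · 17, so φ(833) = (7^2 − 7^1) · (17 − 1) = 42 · 16 = 672. The nonzero elements number 833 − 1 = 832. Hence the nonzero zero-divisors number 832 − 672 = 160.

Final answer: Z/833Z has 160 nonzero zero-divisors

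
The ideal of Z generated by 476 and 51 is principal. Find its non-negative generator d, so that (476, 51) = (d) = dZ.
(476, 51) = (17); d = 17

In the PID Z, (a, b) is generated by gcd(a, b). Compute gcd(476, 51) with the extended Euclidean algorithm, tracking rows (r, s, t) with s·476 + t·51 = r:
  row A: (476, 1, 0)   [1·476 + 0·51 = 476]
  row B: (51, 0, 1)   [0·476 + 1·51 = 51]
  476 = 9·51 + 17   → row C = row A − 9·row B = (17, 1, −9)   [check: 1·476 − 9·51 = 17]
  51 = 3·17 + 0   → remainder 0, stop. gcd = 17 (last nonzero row C).
So gcd(476, 51) = 17, with Bézout identity 1·476 − 9·51 = 17. Containment (⊇): the Bézout identity exhibits 17 as an element of (476, 51), giving (17) ⊆ (476, 51). Containment (⊆): since 17 | 476 and 17 | 51 (476 = 17·28, 51 = 17·3), every Z-linear combination of 476 and 51 is divisible by 17, so (476, 51) ⊆ (17). Therefore (476, 51) = (17), d = 17.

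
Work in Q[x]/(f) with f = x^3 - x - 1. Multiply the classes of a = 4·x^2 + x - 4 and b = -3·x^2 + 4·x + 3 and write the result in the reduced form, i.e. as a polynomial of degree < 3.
First multiply in Q[x] without reducing: a · b = -12·x^4 + 13·x^3 + 28·x^2 - 13·x - 12. Now divide by f(x) = x^3 - x - 1, eliminating the leading term at each step:
  leading term -12·x^4: subtract (-12·x)·f(x) = -12·x^4 + 12·x^2 + 12·x, leaving 13·x^3 + 16·x^2 - 25·x - 12
  leading term 13·x^3: subtract (13)·f(x) = 13·x^3 - 13·x - 13, leaving 16·x^2 - 12·x + 1
The degree is now < 3, so this is the remainder. Hence a · b ≡ 16·x^2 - 12·x + 1 in Q[x]/(f).

Final answer: a · b ≡ 16·x^2 - 12·x + 1 (mod f(x))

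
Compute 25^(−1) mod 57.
25^(−1) ≡ 16 (mod 57)

Apply the extended Euclidean algorithm to (57, 25), tracking rows (r, s, t) with s·57 + t·25 = r. Each division r_prev = q·r_cur + r_new produces the new row as (previous row) − q·(current row):
  row A: (57, 1, 0)   [1·57 + 0·25 = 57]
  row B: (25, 0, 1)   [0·57 + 1·25 = 25]
  57 = 2·25 + 7   → row C = row A − 2·row B = (7, 1, −2)   [check: 1·57 − 2·25 = 7]
  25 = 3·7 + 4   → row D = row B − 3·row C = (4, −3, 7)   [check: −3·57 + 7·25 = 4]
  7 = 1·4 + 3   → row E = row C − 1·row D = (3, 4, −9)   [check: 4·57 − 9·25 = 3]
  4 = 1·3 + 1   → row F = row D − 1·row E = (1, −7, 16)   [check: −7·57 + 16·25 = 1]
  3 = 3·1 + 0   → remainder 0, stop. gcd = 1 (last nonzero row F).
The gcd is 1, so 25 is invertible mod 57. The last nonzero row gives −7·57 + 16·25 = 1, so t = 16. So 25^(−1) ≡ 16 (mod 57). Verify: 25 · 16 = 400 ≡ 1 (mod 57). ✓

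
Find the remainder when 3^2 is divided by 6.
Use repeated squaring. Binary(2) = 10. Walk through the bits of the exponent 2 left-to-right: at each bit after the leading one, square the running value, then multiply by 3 if the bit is 1 (always reducing mod 6):
  bit 1 = 1 (leading): start with 3.
  bit 2 = 0: square 3^2 = 9 ≡ 3 (mod 6).
Final value: 3^2 ≡ 3 (mod 6).

Final answer: 3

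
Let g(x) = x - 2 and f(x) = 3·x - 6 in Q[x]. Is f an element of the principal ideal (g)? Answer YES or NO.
In Q[x] the ideal (g) consists of all multiples of g, so f ∈ (g) iff g | f, i.e. iff the remainder of f on division by g is 0. Divide f by g (g is monic, so eliminate the leading term of the running remainder at each step):
  leading term 3·x: subtract (3)·g(x) = 3·x - 6, leaving 0
The remainder is 0, so f(x) = g(x) · h(x) with h(x) = 3. Hence g | f, i.e. f ∈ (g).

Final answer: YES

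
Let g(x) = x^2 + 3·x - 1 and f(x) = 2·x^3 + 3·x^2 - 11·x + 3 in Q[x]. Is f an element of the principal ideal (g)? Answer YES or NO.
YES

In Q[x] the ideal (g) consists of all multiples of g, so f ∈ (g) iff g | f, i.e. iff the remainder of f on division by g is 0. Divide f by g (g is monic, so eliminate the leading term of the running remainder at each step):
  leading term 2·x^3: subtract (2·x)·g(x) = 2·x^3 + 6·x^2 - 2·x, leaving -3·x^2 - 9·x + 3
  leading term -3·x^2: subtract (-3)·g(x) = -3·x^2 - 9·x + 3, leaving 0
The remainder is 0, so f(x) = g(x) · h(x) with h(x) = 2·x - 3. Hence g | f, i.e. f ∈ (g).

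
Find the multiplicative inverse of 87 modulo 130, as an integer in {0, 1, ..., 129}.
87^(−1) ≡ 3 (mod 130)

Apply the extended Euclidean algorithm to (130, 87), tracking rows (r, s, t) with s·130 + t·87 = r. Each division r_prev = q·r_cur + r_new produces the new row as (previous row) − q·(current row):
  row A: (130, 1, 0)   [1·130 + 0·87 = 130]
  row B: (87, 0, 1)   [0·130 + 1·87 = 87]
  130 = 1·87 + 43   → row C = row A − 1·row B = (43, 1, −1)   [check: 1·130 − 1·87 = 43]
  87 = 2·43 + 1   → row D = row B − 2·row C = (1, −2, 3)   [check: −2·130 + 3·87 = 1]
  43 = 43·1 + 0   → remainder 0, stop. gcd = 1 (last nonzero row D).
The gcd is 1, so 87 is invertible mod 130. The last nonzero row gives −2·130 + 3·87 = 1, so t = 3. So 87^(−1) ≡ 3 (mod 130). Verify: 87 · 3 = 261 ≡ 1 (mod 130). ✓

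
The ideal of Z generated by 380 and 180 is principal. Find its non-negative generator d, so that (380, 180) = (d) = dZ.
In the PID Z, (a, b) is generated by gcd(a, b). Compute gcd(380, 180) with the extended Euclidean algorithm, tracking rows (r, s, t) with s·380 + t·180 = r:
  row A: (380, 1, 0)   [1·380 + 0·180 = 380]
  row B: (180, 0, 1)   [0·380 + 1·180 = 180]
  380 = 2·180 + 20   → row C = row A − 2·row B = (20, 1, −2)   [check: 1·380 − 2·180 = 20]
  180 = 9·20 + 0   → remainder 0, stop. gcd = 20 (last nonzero row C).
So gcd(380, 180) = 20, with Bézout identity 1·380 − 2·180 = 20. Containment (⊇): the Bézout identity exhibits 20 as an element of (380, 180), giving (20) ⊆ (380, 180). Containment (⊆): since 20 | 380 and 20 | 180 (380 = 20·19, 180 = 20·9), every Z-linear combination of 380 and 180 is divisible by 20, so (380, 180) ⊆ (20). Therefore (380, 180) = (20), d = 20.

Final answer: (380, 180) = (20); d = 20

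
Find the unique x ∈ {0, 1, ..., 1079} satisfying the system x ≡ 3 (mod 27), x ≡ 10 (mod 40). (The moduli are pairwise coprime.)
The moduli 27, 40 are pairwise coprime, so by the CRT there is a unique solution mod 27·40 = 1080.
Solve by successive substitution. Start with x ≡ 3 (mod 27).
  Combine with x ≡ 10 (mod 40): write x = 3 + 27·t and require 3 + 27·t ≡ 10 (mod 40), i.e. 27·t ≡ 10 − 3 ≡ 7 (mod 40). Since 27^(−1) ≡ 3 (mod 40), t ≡ 3·7 ≡ 21 (mod 40). So x ≡ 3 + 27·21 = 570 (mod 1080).
Unique solution in [0, 1080): x = 570.

Final answer: x ≡ 570 (mod 1080); the representative in [0, 1080) is 570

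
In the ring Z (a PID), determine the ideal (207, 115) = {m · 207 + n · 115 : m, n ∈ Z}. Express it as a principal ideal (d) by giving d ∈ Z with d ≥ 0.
In the PID Z, (a, b) is generated by gcd(a, b). Compute gcd(207, 115) with the extended Euclidean algorithm, tracking rows (r, s, t) with s·207 + t·115 = r:
  row A: (207, 1, 0)   [1·207 + 0·115 = 207]
  row B: (115, 0, 1)   [0·207 + 1·115 = 115]
  207 = 1·115 + 92   → row C = row A − 1·row B = (92, 1, −1)   [check: 1·207 − 1·115 = 92]
  115 = 1·92 + 23   → row D = row B − 1·row C = (23, −1, 2)   [check: −1·207 + 2·115 = 23]
  92 = 4·23 + 0   → remainder 0, stop. gcd = 23 (last nonzero row D).
So gcd(207, 115) = 23, with Bézout identity −1·207 + 2·115 = 23. Containment (⊇): the Bézout identity exhibits 23 as an element of (207, 115), giving (23) ⊆ (207, 115). Containment (⊆): since 23 | 207 and 23 | 115 (207 = 23·9, 115 = 23·5), every Z-linear combination of 207 and 115 is divisible by 23, so (207, 115) ⊆ (23). Therefore (207, 115) = (23), d = 23.

Final answer: (207, 115) = (23); d = 23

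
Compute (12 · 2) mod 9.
Reduce the factors first: 12 ≡ 3 (mod 9), so 12 · 2 ≡ 3 · 2 (mod 9). 3 · 2 = 6. Dividing by 9: 6 = 0·9 + 6. So (12 · 2) mod 9 = 6.

Final answer: 6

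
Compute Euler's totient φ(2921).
φ is multiplicative, with φ(p^e) = p^e − p^(e−1). Factorise 2921 = 23 · 127. Then
  φ(2921) = (23 − 1) · (127 − 1) = 22 · 126 = 2772.

Final answer: φ(2921) = 2772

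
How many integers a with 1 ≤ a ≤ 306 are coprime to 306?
96

The number of a ∈ {1, ..., 306} with gcd(a, 306) = 1 is by definition Euler's totient φ(306). φ is multiplicative, with φ(p^e) = p^e − p^(e−1). Factorise 306 = 2 · 3^2 · 17. Then
  φ(306) = (2 − 1) · (3^2 − 3^1) · (17 − 1) = 1 · 6 · 16 = 96.
So there are 96 such integers.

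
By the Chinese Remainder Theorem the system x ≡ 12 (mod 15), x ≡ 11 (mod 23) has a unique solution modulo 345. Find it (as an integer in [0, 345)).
The moduli 15, 23 are pairwise coprime, so by the CRT there is a unique solution mod 15·23 = 345.
Solve by successive substitution. Start with x ≡ 12 (mod 15).
  Combine with x ≡ 11 (mod 23): write x = 12 + 15·t and require 12 + 15·t ≡ 11 (mod 23), i.e. 15·t ≡ 11 − 12 ≡ 22 (mod 23). Since 15^(−1) ≡ 20 (mod 23), t ≡ 20·22 ≡ 3 (mod 23). So x ≡ 12 + 15·3 = 57 (mod 345).
Unique solution in [0, 345): x = 57.

Final answer: x ≡ 57 (mod 345); the representative in [0, 345) is 57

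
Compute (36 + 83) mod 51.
17

Reduce the summands first: 83 ≡ 32 (mod 51), so 36 + 83 ≡ 36 + 32 (mod 51). 36 + 32 = 68; 68 = 1·51 + 17, so (36 + 83) mod 51 = 17.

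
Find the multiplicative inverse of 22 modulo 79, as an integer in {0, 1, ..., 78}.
22^(−1) ≡ 18 (mod 79)

Apply the extended Euclidean algorithm to (79, 22), tracking rows (r, s, t) with s·79 + t·22 = r. Each division r_prev = q·r_cur + r_new produces the new row as (previous row) − q·(current row):
  row A: (79, 1, 0)   [1·79 + 0·22 = 79]
  row B: (22, 0, 1)   [0·79 + 1·22 = 22]
  79 = 3·22 + 13   → row C = row A − 3·row B = (13, 1, −3)   [check: 1·79 − 3·22 = 13]
  22 = 1·13 + 9   → row D = row B − 1·row C = (9, −1, 4)   [check: −1·79 + 4·22 = 9]
  13 = 1·9 + 4   → row E = row C − 1·row D = (4, 2, −7)   [check: 2·79 − 7·22 = 4]
  9 = 2·4 + 1   → row F = row D − 2·row E = (1, −5, 18)   [check: −5·79 + 18·22 = 1]
  4 = 4·1 + 0   → remainder 0, stop. gcd = 1 (last nonzero row F).
The gcd is 1, so 22 is invertible mod 79. The last nonzero row gives −5·79 + 18·22 = 1, so t = 18. So 22^(−1) ≡ 18 (mod 79). Verify: 22 · 18 = 396 ≡ 1 (mod 79). ✓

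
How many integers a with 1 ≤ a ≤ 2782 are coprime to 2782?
The number of a ∈ {1, ..., 2782} with gcd(a, 2782) = 1 is by definition Euler's totient φ(2782). φ is multiplicative, with φ(p^e) = p^e − p^(e−1). Factorise 2782 = 2 · 13 · 107. Then
  φ(2782) = (2 − 1) · (13 − 1) · (107 − 1) = 1 · 12 · 106 = 1272.
So there are 1272 such integers.

Final answer: 1272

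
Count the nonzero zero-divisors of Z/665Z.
Z/665Z has 232 nonzero zero-divisors

In Z/665Z each nonzero element is either a unit (gcd with 665 is 1) or a zero-divisor (gcd > 1). The number of units is φ(665): factorise 665 = 5 · 7 · 19, so φ(665) = (5 − 1) · (7 − 1) · (19 − 1) = 4 · 6 · 18 = 432. The nonzero elements number 665 − 1 = 664. Hence the nonzero zero-divisors number 664 − 432 = 232.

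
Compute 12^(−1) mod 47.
Apply the extended Euclidean algorithm to (47, 12), tracking rows (r, s, t) with s·47 + t·12 = r. Each division r_prev = q·r_cur + r_new produces the new row as (previous row) − q·(current row):
  row A: (47, 1, 0)   [1·47 + 0·12 = 47]
  row B: (12, 0, 1)   [0·47 + 1·12 = 12]
  47 = 3·12 + 11   → row C = row A − 3·row B = (11, 1, −3)   [check: 1·47 − 3·12 = 11]
  12 = 1·11 + 1   → row D = row B − 1·row C = (1, −1, 4)   [check: −1·47 + 4·12 = 1]
  11 = 11·1 + 0   → remainder 0, stop. gcd = 1 (last nonzero row D).
The gcd is 1, so 12 is invertible mod 47. The last nonzero row gives −1·47 + 4·12 = 1, so t = 4. So 12^(−1) ≡ 4 (mod 47). Verify: 12 · 4 = 48 ≡ 1 (mod 47). ✓

Final answer: 12^(−1) ≡ 4 (mod 47)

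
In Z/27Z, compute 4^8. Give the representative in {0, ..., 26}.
7

Use repeated squaring. Binary(8) = 1000. Walk through the bits of the exponent 8 left-to-right: at each bit after the leading one, square the running value, then multiply by 4 if the bit is 1 (always reducing mod 27):
  bit 1 = 1 (leading): start with 4.
  bit 2 = 0: square 4^2 = 16 (mod 27).
  bit 3 = 0: square 16^2 = 256 ≡ 13 (mod 27).
  bit 4 = 0: square 13^2 = 169 ≡ 7 (mod 27).
Final value: 4^8 ≡ 7 (mod 27).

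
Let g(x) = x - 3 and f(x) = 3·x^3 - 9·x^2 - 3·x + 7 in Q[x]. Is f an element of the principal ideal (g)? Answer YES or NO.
In Q[x] the ideal (g) consists of all multiples of g, so f ∈ (g) iff g | f, i.e. iff the remainder of f on division by g is 0. Divide f by g (g is monic, so eliminate the leading term of the running remainder at each step):
  leading term 3·x^3: subtract (3·x^2)·g(x) = 3·x^3 - 9·x^2, leaving 7 - 3·x
  leading term -3·x: subtract (-3)·g(x) = 9 - 3·x, leaving -2
The remainder r(x) = -2 ≠ 0 (and deg r < deg g), so g ∤ f, i.e. f ∉ (g).

Final answer: NO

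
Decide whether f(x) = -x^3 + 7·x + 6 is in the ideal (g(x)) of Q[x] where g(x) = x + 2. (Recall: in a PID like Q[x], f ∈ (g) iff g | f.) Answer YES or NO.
In Q[x] the ideal (g) consists of all multiples of g, so f ∈ (g) iff g | f, i.e. iff the remainder of f on division by g is 0. Divide f by g (g is monic, so eliminate the leading term of the running remainder at each step):
  leading term -x^3: subtract (-x^2)·g(x) = -x^3 - 2·x^2, leaving 2·x^2 + 7·x + 6
  leading term 2·x^2: subtract (2·x)·g(x) = 2·x^2 + 4·x, leaving 3·x + 6
  leading term 3·x: subtract (3)·g(x) = 3·x + 6, leaving 0
The remainder is 0, so f(x) = g(x) · h(x) with h(x) = -x^2 + 2·x + 3. Hence g | f, i.e. f ∈ (g).

Final answer: YES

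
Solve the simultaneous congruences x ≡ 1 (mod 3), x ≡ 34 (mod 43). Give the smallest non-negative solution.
x ≡ 34 (mod 129); the representative in [0, 129) is 34

The moduli 3, 43 are pairwise coprime, so by the CRT there is a unique solution mod 3·43 = 129.
Solve by successive substitution. Start with x ≡ 1 (mod 3).
  Combine with x ≡ 34 (mod 43): write x = 1 + 3·t and require 1 + 3·t ≡ 34 (mod 43), i.e. 3·t ≡ 34 − 1 ≡ 33 (mod 43). Since 3^(−1) ≡ 29 (mod 43), t ≡ 29·33 ≡ 11 (mod 43). So x ≡ 1 + 3·11 = 34 (mod 129).
Unique solution in [0, 129): x = 34.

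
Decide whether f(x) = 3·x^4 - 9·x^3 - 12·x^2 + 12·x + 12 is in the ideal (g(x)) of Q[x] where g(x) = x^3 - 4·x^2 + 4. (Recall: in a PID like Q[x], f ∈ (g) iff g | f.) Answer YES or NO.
In Q[x] the ideal (g) consists of all multiples of g, so f ∈ (g) iff g | f, i.e. iff the remainder of f on division by g is 0. Divide f by g (g is monic, so eliminate the leading term of the running remainder at each step):
  leading term 3·x^4: subtract (3·x)·g(x) = 3·x^4 - 12·x^3 + 12·x, leaving 3·x^3 - 12·x^2 + 12
  leading term 3·x^3: subtract (3)·g(x) = 3·x^3 - 12·x^2 + 12, leaving 0
The remainder is 0, so f(x) = g(x) · h(x) with h(x) = 3·x + 3. Hence g | f, i.e. f ∈ (g).

Final answer: YES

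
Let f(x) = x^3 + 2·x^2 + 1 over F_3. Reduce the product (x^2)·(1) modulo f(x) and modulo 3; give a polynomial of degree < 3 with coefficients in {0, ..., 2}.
a · b ≡ x^2 (mod f(x))

Multiply as integer polynomials: a · b = x^2. Reducing coefficients mod 3: a · b ≡ x^2. This already has degree < 3, so no reduction by f is needed. Hence a · b ≡ x^2 in F_3[x]/(f).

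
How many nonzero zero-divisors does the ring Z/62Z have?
Z/62Z has 31 nonzero zero-divisors

In Z/62Z each nonzero element is either a unit (gcd with 62 is 1) or a zero-divisor (gcd > 1). The number of units is φ(62): factorise 62 = 2 · 31, so φ(62) = (2 − 1) · (31 − 1) = 1 · 30 = 30. The nonzero elements number 62 − 1 = 61. Hence the nonzero zero-divisors number 61 − 30 = 31.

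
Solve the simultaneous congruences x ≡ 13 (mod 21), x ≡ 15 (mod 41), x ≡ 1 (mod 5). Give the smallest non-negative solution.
The moduli 21, 41, 5 are pairwise coprime, so by the CRT there is a unique solution mod 21·41·5 = 4305.
Solve by successive substitution. Start with x ≡ 13 (mod 21).
  Combine with x ≡ 15 (mod 41): write x = 13 + 21·t and require 13 + 21·t ≡ 15 (mod 41), i.e. 21·t ≡ 15 − 13 ≡ 2 (mod 41). Since 21^(−1) ≡ 2 (mod 41), t ≡ 2·2 ≡ 4 (mod 41). So x ≡ 13 + 21·4 = 97 (mod 861).
  Combine with x ≡ 1 (mod 5): write x = 97 + 861·t and require 97 + 861·t ≡ 1 (mod 5), i.e. 861·t ≡ 1 − 97 ≡ 4 (mod 5). Since 861^(−1) ≡ 1 (mod 5) (861 ≡ 1 (mod 5)), t ≡ 1·4 ≡ 4 (mod 5). So x ≡ 97 + 861·4 = 3541 (mod 4305).
Unique solution in [0, 4305): x = 3541.

Final answer: x ≡ 3541 (mod 4305); the representative in [0, 4305) is 3541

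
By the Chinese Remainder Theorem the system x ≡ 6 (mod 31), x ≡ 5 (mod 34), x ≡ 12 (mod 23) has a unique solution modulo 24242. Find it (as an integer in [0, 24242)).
x ≡ 11259 (mod 24242); the representative in [0, 24242) is 11259

The moduli 31, 34, 23 are pairwise coprime, so by the CRT there is a unique solution mod 31·34·23 = 24242.
Solve by successive substitution. Start with x ≡ 6 (mod 31).
  Combine with x ≡ 5 (mod 34): write x = 6 + 31·t and require 6 + 31·t ≡ 5 (mod 34), i.e. 31·t ≡ 5 − 6 ≡ 33 (mod 34). Since 31^(−1) ≡ 11 (mod 34), t ≡ 11·33 ≡ 23 (mod 34). So x ≡ 6 + 31·23 = 719 (mod 1054).
  Combine with x ≡ 12 (mod 23): write x = 719 + 1054·t and require 719 + 1054·t ≡ 12 (mod 23), i.e. 1054·t ≡ 12 − 719 ≡ 6 (mod 23). Since 1054^(−1) ≡ 17 (mod 23) (1054 ≡ 19 (mod 23)), t ≡ 17·6 ≡ 10 (mod 23). So x ≡ 719 + 1054·10 = 11259 (mod 24242).
Unique solution in [0, 24242): x = 11259.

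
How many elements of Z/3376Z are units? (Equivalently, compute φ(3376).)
Z/3376Z has φ(3376) = 1680 units

An element a ∈ Z/3376Z is a unit iff gcd(a, 3376) = 1, so the number of units is φ(3376). φ is multiplicative, with φ(p^e) = p^e − p^(e−1). Factorise 3376 = 2^4 · 211. Then
  φ(3376) = (2^4 − 2^3) · (211 − 1) = 8 · 210 = 1680.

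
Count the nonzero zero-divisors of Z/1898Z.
Z/1898Z has 1033 nonzero zero-divisors

In Z/1898Z each nonzero element is either a unit (gcd with 1898 is 1) or a zero-divisor (gcd > 1). The number of units is φ(1898): factorise 1898 = 2 · 13 · 73, so φ(1898) = (2 − 1) · (13 − 1) · (73 − 1) = 1 · 12 · 72 = 864. The nonzero elements number 1898 − 1 = 1897. Hence the nonzero zero-divisors number 1897 − 864 = 1033.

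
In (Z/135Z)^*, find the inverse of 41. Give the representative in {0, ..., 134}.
Apply the extended Euclidean algorithm to (135, 41), tracking rows (r, s, t) with s·135 + t·41 = r. Each division r_prev = q·r_cur + r_new produces the new row as (previous row) − q·(current row):
  row A: (135, 1, 0)   [1·135 + 0·41 = 135]
  row B: (41, 0, 1)   [0·135 + 1·41 = 41]
  135 = 3·41 + 12   → row C = row A − 3·row B = (12, 1, −3)   [check: 1·135 − 3·41 = 12]
  41 = 3·12 + 5   → row D = row B − 3·row C = (5, −3, 10)   [check: −3·135 + 10·41 = 5]
  12 = 2·5 + 2   → row E = row C − 2·row D = (2, 7, −23)   [check: 7·135 − 23·41 = 2]
  5 = 2·2 + 1   → row F = row D − 2·row E = (1, −17, 56)   [check: −17·135 + 56·41 = 1]
  2 = 2·1 + 0   → remainder 0, stop. gcd = 1 (last nonzero row F).
The gcd is 1, so 41 is invertible mod 135. The last nonzero row gives −17·135 + 56·41 = 1, so t = 56. So 41^(−1) ≡ 56 (mod 135). Verify: 41 · 56 = 2296 ≡ 1 (mod 135). ✓

Final answer: 41^(−1) ≡ 56 (mod 135)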